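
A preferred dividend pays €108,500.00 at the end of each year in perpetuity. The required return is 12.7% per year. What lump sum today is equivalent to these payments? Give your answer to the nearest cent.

€854,330.71

Periodic rate r = 0.127 per year.
Level perpetuity: PV = PMT / r = 108,500 / (0.127) = €854,330.71.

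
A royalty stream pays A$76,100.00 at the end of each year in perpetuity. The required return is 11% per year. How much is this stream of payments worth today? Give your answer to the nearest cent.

Periodic rate r = 0.11 per year.
Level perpetuity: PV = PMT / r = 76,100 / (0.11) = A$691,818.18.

A$691,818.18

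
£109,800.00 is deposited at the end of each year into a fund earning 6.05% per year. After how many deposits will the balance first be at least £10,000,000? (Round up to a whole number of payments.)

32 payments

Periodic rate r = 0.0605 per year.
Ordinary annuity FV: 10,000,000 = 109,800 × [((1+r)^n − 1)/r].
(1+r)^n = 1 + 10,000,000 × r / 109,800, so n = ln(1 + 10,000,000·r/109,800) / ln(1+r) = 31.89.
Round up to a whole number of payments: n = 32.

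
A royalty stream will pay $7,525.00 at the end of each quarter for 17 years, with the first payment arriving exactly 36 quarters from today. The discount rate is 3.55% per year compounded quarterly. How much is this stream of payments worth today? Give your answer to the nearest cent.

$281,080.39

Ordinary annuity of 68 payments, first payment at period 36.
Periodic rate r = 0.0355/4 per quarter; n is counted in quarters.
The ordinary-annuity PV formula values the stream one period before the first payment (period 35); discount that back 35 periods:
PV₀ = 7,525 × [1 − (1+r)^−68] / r × (1+r)^−35 = $281,080.39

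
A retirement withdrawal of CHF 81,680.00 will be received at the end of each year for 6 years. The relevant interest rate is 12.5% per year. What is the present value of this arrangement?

This is an ordinary annuity: 6 payments of CHF 81,680.00 at the end of each year.
Periodic rate r = 0.125 per year.
PV = PMT × [(1 − (1+r)^−n)/r] = 81,680 × [1 − (1+r)^−6] / r = CHF 331,117.53

CHF 331,117.53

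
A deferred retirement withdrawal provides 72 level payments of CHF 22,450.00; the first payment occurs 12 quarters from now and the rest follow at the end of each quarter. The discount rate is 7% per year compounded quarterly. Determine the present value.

CHF 756,021.33

Ordinary annuity of 72 payments, first payment at period 12.
Periodic rate r = 0.07/4 per quarter; n is counted in quarters.
The ordinary-annuity PV formula values the stream one period before the first payment (period 11); discount that back 11 periods:
PV₀ = 22,450 × [1 − (1+r)^−72] / r × (1+r)^−11 = CHF 756,021.33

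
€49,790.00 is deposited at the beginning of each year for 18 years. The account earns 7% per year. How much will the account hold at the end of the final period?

This is an annuity due: 18 deposits of €49,790.00 at the beginning of each year.
Periodic rate r = 0.07 per year.
FV = PMT × [((1+r)^n − 1)/r] × (1+r) = 49,790 × [(1+r)^18 − 1] / r × (1+r) = €1,811,308.66

€1,811,308.66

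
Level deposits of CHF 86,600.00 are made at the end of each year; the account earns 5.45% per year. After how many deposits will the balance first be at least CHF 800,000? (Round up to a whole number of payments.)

Periodic rate r = 0.0545 per year.
Ordinary annuity FV: 800,000 = 86,600 × [((1+r)^n − 1)/r].
(1+r)^n = 1 + 800,000 × r / 86,600, so n = ln(1 + 800,000·r/86,600) / ln(1+r) = 7.68.
Round up to a whole number of payments: n = 8.

8 payments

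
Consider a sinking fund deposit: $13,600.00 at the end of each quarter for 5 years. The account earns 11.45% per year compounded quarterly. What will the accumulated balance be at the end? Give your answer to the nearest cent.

This is an ordinary annuity: 20 deposits of $13,600.00 at the end of each quarter.
Periodic rate r = 0.1145/4 per quarter; n is counted in quarters.
FV = PMT × [((1+r)^n − 1)/r] = 13,600 × [(1+r)^20 − 1] / r = $360,368.64

$360,368.64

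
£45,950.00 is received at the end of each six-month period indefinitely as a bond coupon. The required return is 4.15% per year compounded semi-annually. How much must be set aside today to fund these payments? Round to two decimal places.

£2,214,457.83

Periodic rate r = 0.0415/2 per half-year.
Level perpetuity: PV = PMT / r = 45,950 / (0.0415/2) = £2,214,457.83.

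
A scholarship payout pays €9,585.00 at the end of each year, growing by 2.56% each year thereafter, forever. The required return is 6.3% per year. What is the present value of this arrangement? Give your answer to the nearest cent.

€256,283.42

Periodic rate r = 0.063 per year.
Growing perpetuity (Gordon): PV = PMT₁ / (r − g) = 9,585 / (r − 0.0256) = €256,283.42.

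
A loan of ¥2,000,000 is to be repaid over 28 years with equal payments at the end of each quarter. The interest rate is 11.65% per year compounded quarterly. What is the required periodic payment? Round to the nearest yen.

¥60,686

Level ordinary annuity; solve PV = PMT × [(1 − (1+r)^−n)/r] for PMT.
Periodic rate r = 0.1165/4 per quarter; n is counted in quarters.
With n = 112: PMT = 2,000,000 / ([(1 − (1+r)^−n)/r]) = ¥60,686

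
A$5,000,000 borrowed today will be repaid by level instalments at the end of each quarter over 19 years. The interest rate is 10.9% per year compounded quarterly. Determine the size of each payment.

A$156,537.63

Level ordinary annuity; solve PV = PMT × [(1 − (1+r)^−n)/r] for PMT.
Periodic rate r = 0.109/4 per quarter; n is counted in quarters.
With n = 76: PMT = 5,000,000 / ([(1 − (1+r)^−n)/r]) = A$156,537.63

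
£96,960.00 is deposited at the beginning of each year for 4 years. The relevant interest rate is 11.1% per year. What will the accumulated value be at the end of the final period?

£508,089.79

This is an annuity due: 4 deposits of £96,960.00 at the beginning of each year.
Periodic rate r = 0.111 per year.
FV = PMT × [((1+r)^n − 1)/r] × (1+r) = 96,960 × [(1+r)^4 − 1] / r × (1+r) = £508,089.79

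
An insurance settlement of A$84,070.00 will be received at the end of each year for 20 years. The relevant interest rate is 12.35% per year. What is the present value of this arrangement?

This is an ordinary annuity: 20 payments of A$84,070.00 at the end of each year.
Periodic rate r = 0.1235 per year.
PV = PMT × [(1 − (1+r)^−n)/r] = 84,070 × [1 − (1+r)^−20] / r = A$614,428.89

A$614,428.89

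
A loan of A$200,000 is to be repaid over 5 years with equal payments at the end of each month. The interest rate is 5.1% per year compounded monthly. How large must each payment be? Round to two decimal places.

A$3,783.42

Level ordinary annuity; solve PV = PMT × [(1 − (1+r)^−n)/r] for PMT.
Periodic rate r = 0.051/12 per month; n is counted in months.
With n = 60: PMT = 200,000 / ([(1 − (1+r)^−n)/r]) = A$3,783.42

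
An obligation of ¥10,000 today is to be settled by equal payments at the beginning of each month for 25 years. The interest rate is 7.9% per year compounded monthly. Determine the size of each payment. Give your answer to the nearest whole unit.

¥76

Level annuity due; solve PV = PMT × [(1 − (1+r)^−n)/r] × (1+r) for PMT.
Periodic rate r = 0.079/12 per month; n is counted in months.
With n = 300: PMT = 10,000 / ([(1 − (1+r)^−n)/r] × (1+r)) = ¥76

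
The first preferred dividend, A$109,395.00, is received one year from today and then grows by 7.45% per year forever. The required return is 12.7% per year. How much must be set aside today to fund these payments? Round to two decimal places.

A$2,083,714.29

Periodic rate r = 0.127 per year.
Growing perpetuity (Gordon): PV = PMT₁ / (r − g) = 109,395 / (r − 0.0745) = A$2,083,714.29.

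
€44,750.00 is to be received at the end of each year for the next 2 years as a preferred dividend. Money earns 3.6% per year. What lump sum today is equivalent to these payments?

€84,888.98

This is an ordinary annuity: 2 payments of €44,750.00 at the end of each year.
Periodic rate r = 0.036 per year.
PV = PMT × [(1 − (1+r)^−n)/r] = 44,750 × [1 − (1+r)^−2] / r = €84,888.98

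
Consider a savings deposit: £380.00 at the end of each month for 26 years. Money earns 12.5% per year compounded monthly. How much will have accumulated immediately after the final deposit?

This is an ordinary annuity: 312 deposits of £380.00 at the end of each month.
Periodic rate r = 0.125/12 per month; n is counted in months.
FV = PMT × [((1+r)^n − 1)/r] = 380 × [(1+r)^312 − 1] / r = £888,668.00

£888,668.00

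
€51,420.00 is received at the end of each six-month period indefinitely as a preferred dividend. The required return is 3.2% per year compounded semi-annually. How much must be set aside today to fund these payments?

Periodic rate r = 0.032/2 per half-year.
Level perpetuity: PV = PMT / r = 51,420 / (0.032/2) = €3,213,750.00.

€3,213,750.00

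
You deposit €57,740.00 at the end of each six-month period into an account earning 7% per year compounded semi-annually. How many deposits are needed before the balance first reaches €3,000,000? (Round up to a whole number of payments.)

31 payments

Periodic rate r = 0.07/2 per half-year; n is counted in half-years.
Ordinary annuity FV: 3,000,000 = 57,740 × [((1+r)^n − 1)/r].
(1+r)^n = 1 + 3,000,000 × r / 57,740, so n = ln(1 + 3,000,000·r/57,740) / ln(1+r) = 30.12.
Round up to a whole number of payments: n = 31.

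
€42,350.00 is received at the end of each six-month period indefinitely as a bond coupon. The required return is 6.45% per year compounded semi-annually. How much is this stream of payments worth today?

Periodic rate r = 0.0645/2 per half-year.
Level perpetuity: PV = PMT / r = 42,350 / (0.0645/2) = €1,313,178.29.

€1,313,178.29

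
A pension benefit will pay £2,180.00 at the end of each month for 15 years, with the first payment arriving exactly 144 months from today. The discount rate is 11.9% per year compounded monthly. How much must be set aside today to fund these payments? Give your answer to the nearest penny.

£44,536.27

Ordinary annuity of 180 payments, first payment at period 144.
Periodic rate r = 0.119/12 per month; n is counted in months.
The ordinary-annuity PV formula values the stream one period before the first payment (period 143); discount that back 143 periods:
PV₀ = 2,180 × [1 − (1+r)^−180] / r × (1+r)^−143 = £44,536.27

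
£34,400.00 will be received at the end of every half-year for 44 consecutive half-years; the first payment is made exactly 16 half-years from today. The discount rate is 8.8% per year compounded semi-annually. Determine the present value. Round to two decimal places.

£348,197.09

Ordinary annuity of 44 payments, first payment at period 16.
Periodic rate r = 0.088/2 per half-year; n is counted in half-years.
The ordinary-annuity PV formula values the stream one period before the first payment (period 15); discount that back 15 periods:
PV₀ = 34,400 × [1 − (1+r)^−44] / r × (1+r)^−15 = £348,197.09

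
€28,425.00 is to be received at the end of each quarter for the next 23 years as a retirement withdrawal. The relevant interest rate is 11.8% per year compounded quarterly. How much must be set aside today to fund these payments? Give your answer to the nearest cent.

€897,146.16

This is an ordinary annuity: 92 payments of €28,425.00 at the end of each quarter.
Periodic rate r = 0.118/4 per quarter; n is counted in quarters.
PV = PMT × [(1 − (1+r)^−n)/r] = 28,425 × [1 − (1+r)^−92] / r = €897,146.16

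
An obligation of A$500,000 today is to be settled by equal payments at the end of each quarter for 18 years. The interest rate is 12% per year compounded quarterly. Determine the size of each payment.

Level ordinary annuity; solve PV = PMT × [(1 − (1+r)^−n)/r] for PMT.
Periodic rate r = 0.12/4 per quarter; n is counted in quarters.
With n = 72: PMT = 500,000 / ([(1 − (1+r)^−n)/r]) = A$17,027.02

A$17,027.02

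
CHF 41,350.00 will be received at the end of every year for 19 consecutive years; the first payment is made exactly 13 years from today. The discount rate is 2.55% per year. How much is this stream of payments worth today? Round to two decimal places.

CHF 455,792.39

Ordinary annuity of 19 payments, first payment at period 13.
Periodic rate r = 0.0255 per year.
The ordinary-annuity PV formula values the stream one period before the first payment (period 12); discount that back 12 periods:
PV₀ = 41,350 × [1 − (1+r)^−19] / r × (1+r)^−12 = CHF 455,792.39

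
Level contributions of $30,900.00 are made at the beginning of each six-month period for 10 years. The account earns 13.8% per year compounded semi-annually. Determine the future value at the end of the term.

$1,339,472.01

This is an annuity due: 20 deposits of $30,900.00 at the beginning of each six-month period.
Periodic rate r = 0.138/2 per half-year; n is counted in half-years.
FV = PMT × [((1+r)^n − 1)/r] × (1+r) = 30,900 × [(1+r)^20 − 1] / r × (1+r) = $1,339,472.01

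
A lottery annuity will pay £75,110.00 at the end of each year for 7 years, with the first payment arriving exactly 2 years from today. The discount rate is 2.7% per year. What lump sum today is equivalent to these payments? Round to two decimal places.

£460,850.35

Ordinary annuity of 7 payments, first payment at period 2.
Periodic rate r = 0.027 per year.
The ordinary-annuity PV formula values the stream one period before the first payment (period 1); discount that back 1 periods:
PV₀ = 75,110 × [1 − (1+r)^−7] / r × (1+r)^−1 = £460,850.35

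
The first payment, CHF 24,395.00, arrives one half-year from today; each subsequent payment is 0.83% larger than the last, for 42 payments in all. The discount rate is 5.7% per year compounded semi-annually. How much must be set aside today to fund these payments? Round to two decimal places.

CHF 682,697.52

Periodic rate r = 0.057/2 per half-year; n is counted in half-years.
Growing ordinary annuity: PV = PMT₁ × [1 − ((1+g)/(1+r))^n] / (r − g) = 24,395 × [1 − ((1+0.0083)/(1+r))^42] / (r − 0.0083) = CHF 682,697.52.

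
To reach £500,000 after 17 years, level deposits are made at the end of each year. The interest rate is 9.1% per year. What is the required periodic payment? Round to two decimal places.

Level ordinary annuity; solve FV = PMT × [((1+r)^n − 1)/r] for PMT.
Periodic rate r = 0.091 per year.
With n = 17: PMT = 500,000 / ([((1+r)^n − 1)/r]) = £13,399.59

£13,399.59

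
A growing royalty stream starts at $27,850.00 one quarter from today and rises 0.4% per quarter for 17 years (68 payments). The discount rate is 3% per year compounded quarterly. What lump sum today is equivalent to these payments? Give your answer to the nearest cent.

$1,676,763.19

Periodic rate r = 0.03/4 per quarter; n is counted in quarters.
Growing ordinary annuity: PV = PMT₁ × [1 − ((1+g)/(1+r))^n] / (r − g) = 27,850 × [1 − ((1+0.004)/(1+r))^68] / (r − 0.004) = $1,676,763.19.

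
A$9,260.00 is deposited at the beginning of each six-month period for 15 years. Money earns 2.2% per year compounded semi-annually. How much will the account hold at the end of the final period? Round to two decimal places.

A$330,613.35

This is an annuity due: 30 deposits of A$9,260.00 at the beginning of each six-month period.
Periodic rate r = 0.022/2 per half-year; n is counted in half-years.
FV = PMT × [((1+r)^n − 1)/r] × (1+r) = 9,260 × [(1+r)^30 − 1] / r × (1+r) = A$330,613.35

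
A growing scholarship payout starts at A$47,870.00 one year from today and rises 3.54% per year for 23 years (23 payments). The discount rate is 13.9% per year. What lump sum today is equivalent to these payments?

Periodic rate r = 0.139 per year.
Growing ordinary annuity: PV = PMT₁ × [1 − ((1+g)/(1+r))^n] / (r − g) = 47,870 × [1 − ((1+0.0354)/(1+r))^23] / (r − 0.0354) = A$410,525.48.

A$410,525.48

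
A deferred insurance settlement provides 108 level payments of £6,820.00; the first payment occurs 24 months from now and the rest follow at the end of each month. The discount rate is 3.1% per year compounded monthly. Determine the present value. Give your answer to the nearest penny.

£605,027.05

Ordinary annuity of 108 payments, first payment at period 24.
Periodic rate r = 0.031/12 per month; n is counted in months.
The ordinary-annuity PV formula values the stream one period before the first payment (period 23); discount that back 23 periods:
PV₀ = 6,820 × [1 − (1+r)^−108] / r × (1+r)^−23 = £605,027.05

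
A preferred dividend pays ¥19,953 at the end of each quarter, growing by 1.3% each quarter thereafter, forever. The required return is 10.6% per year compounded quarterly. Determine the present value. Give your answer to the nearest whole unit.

¥1,478,000

Periodic rate r = 0.106/4 per quarter.
Growing perpetuity (Gordon): PV = PMT₁ / (r − g) = 19,953 / (r − 0.013) = ¥1,478,000.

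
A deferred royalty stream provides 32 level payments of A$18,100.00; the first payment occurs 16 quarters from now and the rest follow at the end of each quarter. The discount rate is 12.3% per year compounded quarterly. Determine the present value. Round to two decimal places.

A$231,925.08

Ordinary annuity of 32 payments, first payment at period 16.
Periodic rate r = 0.123/4 per quarter; n is counted in quarters.
The ordinary-annuity PV formula values the stream one period before the first payment (period 15); discount that back 15 periods:
PV₀ = 18,100 × [1 − (1+r)^−32] / r × (1+r)^−15 = A$231,925.08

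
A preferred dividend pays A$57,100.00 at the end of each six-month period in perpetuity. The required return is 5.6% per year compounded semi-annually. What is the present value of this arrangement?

A$2,039,285.71

Periodic rate r = 0.056/2 per half-year.
Level perpetuity: PV = PMT / r = 57,100 / (0.056/2) = A$2,039,285.71.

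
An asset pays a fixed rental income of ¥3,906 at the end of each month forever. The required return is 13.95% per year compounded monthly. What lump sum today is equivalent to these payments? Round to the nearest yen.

¥336,000

Periodic rate r = 0.1395/12 per month.
Level perpetuity: PV = PMT / r = 3,906 / (0.1395/12) = ¥336,000.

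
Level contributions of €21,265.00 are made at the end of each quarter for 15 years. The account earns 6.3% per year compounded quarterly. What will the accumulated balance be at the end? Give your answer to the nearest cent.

This is an ordinary annuity: 60 deposits of €21,265.00 at the end of each quarter.
Periodic rate r = 0.063/4 per quarter; n is counted in quarters.
FV = PMT × [((1+r)^n − 1)/r] = 21,265 × [(1+r)^60 − 1] / r = €2,098,059.07

€2,098,059.07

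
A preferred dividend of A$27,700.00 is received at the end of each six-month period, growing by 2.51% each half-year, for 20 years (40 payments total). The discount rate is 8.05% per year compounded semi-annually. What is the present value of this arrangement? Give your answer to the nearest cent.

A$811,648.48

Periodic rate r = 0.0805/2 per half-year; n is counted in half-years.
Growing ordinary annuity: PV = PMT₁ × [1 − ((1+g)/(1+r))^n] / (r − g) = 27,700 × [1 − ((1+0.0251)/(1+r))^40] / (r − 0.0251) = A$811,648.48.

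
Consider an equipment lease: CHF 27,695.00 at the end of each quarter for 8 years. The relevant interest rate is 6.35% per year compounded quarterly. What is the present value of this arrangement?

This is an ordinary annuity: 32 payments of CHF 27,695.00 at the end of each quarter.
Periodic rate r = 0.0635/4 per quarter; n is counted in quarters.
PV = PMT × [(1 − (1+r)^−n)/r] = 27,695 × [1 − (1+r)^−32] / r = CHF 690,668.14

CHF 690,668.14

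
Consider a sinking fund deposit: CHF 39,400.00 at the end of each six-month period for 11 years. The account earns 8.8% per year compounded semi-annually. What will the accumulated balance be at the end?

CHF 1,413,708.06

This is an ordinary annuity: 22 deposits of CHF 39,400.00 at the end of each six-month period.
Periodic rate r = 0.088/2 per half-year; n is counted in half-years.
FV = PMT × [((1+r)^n − 1)/r] = 39,400 × [(1+r)^22 − 1] / r = CHF 1,413,708.06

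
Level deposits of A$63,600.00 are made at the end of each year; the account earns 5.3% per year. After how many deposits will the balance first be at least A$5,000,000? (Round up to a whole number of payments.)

32 payments

Periodic rate r = 0.053 per year.
Ordinary annuity FV: 5,000,000 = 63,600 × [((1+r)^n − 1)/r].
(1+r)^n = 1 + 5,000,000 × r / 63,600, so n = ln(1 + 5,000,000·r/63,600) / ln(1+r) = 31.80.
Round up to a whole number of payments: n = 32.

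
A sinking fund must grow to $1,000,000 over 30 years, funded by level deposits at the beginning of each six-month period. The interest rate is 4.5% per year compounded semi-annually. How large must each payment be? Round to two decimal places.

$7,858.51

Level annuity due; solve FV = PMT × [((1+r)^n − 1)/r] × (1+r) for PMT.
Periodic rate r = 0.045/2 per half-year; n is counted in half-years.
With n = 60: PMT = 1,000,000 / ([((1+r)^n − 1)/r] × (1+r)) = $7,858.51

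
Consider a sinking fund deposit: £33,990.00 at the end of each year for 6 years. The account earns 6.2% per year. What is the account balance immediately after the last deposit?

£238,288.41

This is an ordinary annuity: 6 deposits of £33,990.00 at the end of each year.
Periodic rate r = 0.062 per year.
FV = PMT × [((1+r)^n − 1)/r] = 33,990 × [(1+r)^6 − 1] / r = £238,288.41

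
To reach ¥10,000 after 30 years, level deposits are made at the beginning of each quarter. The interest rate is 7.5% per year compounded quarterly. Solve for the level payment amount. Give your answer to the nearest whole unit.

Level annuity due; solve FV = PMT × [((1+r)^n − 1)/r] × (1+r) for PMT.
Periodic rate r = 0.075/4 per quarter; n is counted in quarters.
With n = 120: PMT = 10,000 / ([((1+r)^n − 1)/r] × (1+r)) = ¥22

¥22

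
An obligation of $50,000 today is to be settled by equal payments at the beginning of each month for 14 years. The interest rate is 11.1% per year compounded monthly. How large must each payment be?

$582.23

Level annuity due; solve PV = PMT × [(1 − (1+r)^−n)/r] × (1+r) for PMT.
Periodic rate r = 0.111/12 per month; n is counted in months.
With n = 168: PMT = 50,000 / ([(1 − (1+r)^−n)/r] × (1+r)) = $582.23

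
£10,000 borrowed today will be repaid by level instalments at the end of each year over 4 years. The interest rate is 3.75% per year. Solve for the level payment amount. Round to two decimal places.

£2,738.69

Level ordinary annuity; solve PV = PMT × [(1 − (1+r)^−n)/r] for PMT.
Periodic rate r = 0.0375 per year.
With n = 4: PMT = 10,000 / ([(1 − (1+r)^−n)/r]) = £2,738.69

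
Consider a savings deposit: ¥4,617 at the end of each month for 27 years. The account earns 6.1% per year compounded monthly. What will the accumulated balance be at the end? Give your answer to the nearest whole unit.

This is an ordinary annuity: 324 deposits of ¥4,617 at the end of each month.
Periodic rate r = 0.061/12 per month; n is counted in months.
FV = PMT × [((1+r)^n − 1)/r] = 4,617 × [(1+r)^324 − 1] / r = ¥3,787,244

¥3,787,244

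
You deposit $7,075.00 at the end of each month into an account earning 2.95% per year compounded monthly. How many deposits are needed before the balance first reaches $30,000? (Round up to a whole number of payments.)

Periodic rate r = 0.0295/12 per month; n is counted in months.
Ordinary annuity FV: 30,000 = 7,075 × [((1+r)^n − 1)/r].
(1+r)^n = 1 + 30,000 × r / 7,075, so n = ln(1 + 30,000·r/7,075) / ln(1+r) = 4.22.
Round up to a whole number of payments: n = 5.

5 payments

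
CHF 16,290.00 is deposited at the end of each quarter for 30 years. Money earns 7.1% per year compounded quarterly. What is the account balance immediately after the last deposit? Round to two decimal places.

This is an ordinary annuity: 120 deposits of CHF 16,290.00 at the end of each quarter.
Periodic rate r = 0.071/4 per quarter; n is counted in quarters.
FV = PMT × [((1+r)^n − 1)/r] = 16,290 × [(1+r)^120 − 1] / r = CHF 6,662,023.97

CHF 6,662,023.97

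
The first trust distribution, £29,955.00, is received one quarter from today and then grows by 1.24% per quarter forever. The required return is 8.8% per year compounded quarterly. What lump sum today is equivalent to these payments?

£3,120,312.50

Periodic rate r = 0.088/4 per quarter.
Growing perpetuity (Gordon): PV = PMT₁ / (r − g) = 29,955 / (r − 0.0124) = £3,120,312.50.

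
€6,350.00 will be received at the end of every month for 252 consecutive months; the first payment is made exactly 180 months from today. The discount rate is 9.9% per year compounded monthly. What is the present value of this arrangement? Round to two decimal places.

€154,545.06

Ordinary annuity of 252 payments, first payment at period 180.
Periodic rate r = 0.099/12 per month; n is counted in months.
The ordinary-annuity PV formula values the stream one period before the first payment (period 179); discount that back 179 periods:
PV₀ = 6,350 × [1 − (1+r)^−252] / r × (1+r)^−179 = €154,545.06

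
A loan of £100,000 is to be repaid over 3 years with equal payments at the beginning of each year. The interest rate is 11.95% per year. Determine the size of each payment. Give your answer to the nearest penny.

£37,158.67

Level annuity due; solve PV = PMT × [(1 − (1+r)^−n)/r] × (1+r) for PMT.
Periodic rate r = 0.1195 per year.
With n = 3: PMT = 100,000 / ([(1 − (1+r)^−n)/r] × (1+r)) = £37,158.67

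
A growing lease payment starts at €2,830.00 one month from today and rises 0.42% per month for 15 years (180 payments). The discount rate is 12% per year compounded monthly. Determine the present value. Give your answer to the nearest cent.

€314,889.55

Periodic rate r = 0.12/12 per month; n is counted in months.
Growing ordinary annuity: PV = PMT₁ × [1 − ((1+g)/(1+r))^n] / (r − g) = 2,830 × [1 − ((1+0.0042)/(1+r))^180] / (r − 0.0042) = €314,889.55.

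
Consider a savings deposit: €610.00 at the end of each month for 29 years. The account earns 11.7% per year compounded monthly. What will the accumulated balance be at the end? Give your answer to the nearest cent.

€1,768,692.23

This is an ordinary annuity: 348 deposits of €610.00 at the end of each month.
Periodic rate r = 0.117/12 per month; n is counted in months.
FV = PMT × [((1+r)^n − 1)/r] = 610 × [(1+r)^348 − 1] / r = €1,768,692.23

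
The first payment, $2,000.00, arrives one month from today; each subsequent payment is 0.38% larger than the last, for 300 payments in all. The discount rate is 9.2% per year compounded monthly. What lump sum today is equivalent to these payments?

$354,017.79

Periodic rate r = 0.092/12 per month; n is counted in months.
Growing ordinary annuity: PV = PMT₁ × [1 − ((1+g)/(1+r))^n] / (r − g) = 2,000 × [1 − ((1+0.0038)/(1+r))^300] / (r − 0.0038) = $354,017.79.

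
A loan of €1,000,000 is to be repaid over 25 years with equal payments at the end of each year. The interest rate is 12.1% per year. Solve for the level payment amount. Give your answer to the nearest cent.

Level ordinary annuity; solve PV = PMT × [(1 − (1+r)^−n)/r] for PMT.
Periodic rate r = 0.121 per year.
With n = 25: PMT = 1,000,000 / ([(1 − (1+r)^−n)/r]) = €128,385.42

€128,385.42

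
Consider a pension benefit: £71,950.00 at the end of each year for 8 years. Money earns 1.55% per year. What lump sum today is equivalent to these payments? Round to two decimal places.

£537,440.98

This is an ordinary annuity: 8 payments of £71,950.00 at the end of each year.
Periodic rate r = 0.0155 per year.
PV = PMT × [(1 − (1+r)^−n)/r] = 71,950 × [1 − (1+r)^−8] / r = £537,440.98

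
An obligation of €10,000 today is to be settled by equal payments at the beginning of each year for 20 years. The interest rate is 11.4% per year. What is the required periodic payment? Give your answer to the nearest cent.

€1,156.87

Level annuity due; solve PV = PMT × [(1 − (1+r)^−n)/r] × (1+r) for PMT.
Periodic rate r = 0.114 per year.
With n = 20: PMT = 10,000 / ([(1 − (1+r)^−n)/r] × (1+r)) = €1,156.87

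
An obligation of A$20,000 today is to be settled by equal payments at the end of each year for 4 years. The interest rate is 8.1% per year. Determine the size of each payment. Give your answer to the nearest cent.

A$6,051.86

Level ordinary annuity; solve PV = PMT × [(1 − (1+r)^−n)/r] for PMT.
Periodic rate r = 0.081 per year.
With n = 4: PMT = 20,000 / ([(1 − (1+r)^−n)/r]) = A$6,051.86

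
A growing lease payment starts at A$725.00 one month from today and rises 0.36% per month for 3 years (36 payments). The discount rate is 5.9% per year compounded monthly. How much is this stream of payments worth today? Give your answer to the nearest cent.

Periodic rate r = 0.059/12 per month; n is counted in months.
Growing ordinary annuity: PV = PMT₁ × [1 − ((1+g)/(1+r))^n] / (r − g) = 725 × [1 − ((1+0.0036)/(1+r))^36] / (r − 0.0036) = A$25,385.53.

A$25,385.53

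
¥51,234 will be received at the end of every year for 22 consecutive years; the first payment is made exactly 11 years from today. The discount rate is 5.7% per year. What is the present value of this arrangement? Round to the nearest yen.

Ordinary annuity of 22 payments, first payment at period 11.
Periodic rate r = 0.057 per year.
The ordinary-annuity PV formula values the stream one period before the first payment (period 10); discount that back 10 periods:
PV₀ = 51,234 × [1 − (1+r)^−22] / r × (1+r)^−10 = ¥363,832

¥363,832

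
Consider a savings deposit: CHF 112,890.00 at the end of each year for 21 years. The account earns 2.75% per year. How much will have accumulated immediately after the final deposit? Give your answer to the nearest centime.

CHF 3,151,643.37

This is an ordinary annuity: 21 deposits of CHF 112,890.00 at the end of each year.
Periodic rate r = 0.0275 per year.
FV = PMT × [((1+r)^n − 1)/r] = 112,890 × [(1+r)^21 − 1] / r = CHF 3,151,643.37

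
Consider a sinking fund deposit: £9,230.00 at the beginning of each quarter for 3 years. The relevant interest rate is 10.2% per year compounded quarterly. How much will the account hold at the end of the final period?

This is an annuity due: 12 deposits of £9,230.00 at the beginning of each quarter.
Periodic rate r = 0.102/4 per quarter; n is counted in quarters.
FV = PMT × [((1+r)^n − 1)/r] × (1+r) = 9,230 × [(1+r)^12 − 1] / r × (1+r) = £130,949.61

£130,949.61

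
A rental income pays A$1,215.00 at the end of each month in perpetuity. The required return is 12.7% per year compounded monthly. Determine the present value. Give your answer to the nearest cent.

A$114,803.15

Periodic rate r = 0.127/12 per month.
Level perpetuity: PV = PMT / r = 1,215 / (0.127/12) = A$114,803.15.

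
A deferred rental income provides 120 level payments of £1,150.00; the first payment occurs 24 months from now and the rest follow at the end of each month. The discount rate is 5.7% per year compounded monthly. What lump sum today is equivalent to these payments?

£94,160.81

Ordinary annuity of 120 payments, first payment at period 24.
Periodic rate r = 0.057/12 per month; n is counted in months.
The ordinary-annuity PV formula values the stream one period before the first payment (period 23); discount that back 23 periods:
PV₀ = 1,150 × [1 − (1+r)^−120] / r × (1+r)^−23 = £94,160.81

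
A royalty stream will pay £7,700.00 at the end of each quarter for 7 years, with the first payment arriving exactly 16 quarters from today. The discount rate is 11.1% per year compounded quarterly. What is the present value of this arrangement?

£98,521.73

Ordinary annuity of 28 payments, first payment at period 16.
Periodic rate r = 0.111/4 per quarter; n is counted in quarters.
The ordinary-annuity PV formula values the stream one period before the first payment (period 15); discount that back 15 periods:
PV₀ = 7,700 × [1 − (1+r)^−28] / r × (1+r)^−15 = £98,521.73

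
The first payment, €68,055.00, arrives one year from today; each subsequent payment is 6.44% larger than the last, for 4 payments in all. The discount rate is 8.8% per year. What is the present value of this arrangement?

€242,178.52

Periodic rate r = 0.088 per year.
Growing ordinary annuity: PV = PMT₁ × [1 − ((1+g)/(1+r))^n] / (r − g) = 68,055 × [1 − ((1+0.0644)/(1+r))^4] / (r − 0.0644) = €242,178.52.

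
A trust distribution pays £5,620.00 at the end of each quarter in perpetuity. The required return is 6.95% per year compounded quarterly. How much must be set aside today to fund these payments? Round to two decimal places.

Periodic rate r = 0.0695/4 per quarter.
Level perpetuity: PV = PMT / r = 5,620 / (0.0695/4) = £323,453.24.

£323,453.24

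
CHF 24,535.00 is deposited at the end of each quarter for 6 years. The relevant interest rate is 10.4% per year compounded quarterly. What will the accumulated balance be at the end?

This is an ordinary annuity: 24 deposits of CHF 24,535.00 at the end of each quarter.
Periodic rate r = 0.104/4 per quarter; n is counted in quarters.
FV = PMT × [((1+r)^n − 1)/r] = 24,535 × [(1+r)^24 − 1] / r = CHF 803,573.32

CHF 803,573.32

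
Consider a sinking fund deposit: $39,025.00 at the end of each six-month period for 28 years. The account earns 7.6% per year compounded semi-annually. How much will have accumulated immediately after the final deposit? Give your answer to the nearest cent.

This is an ordinary annuity: 56 deposits of $39,025.00 at the end of each six-month period.
Periodic rate r = 0.076/2 per half-year; n is counted in half-years.
FV = PMT × [((1+r)^n − 1)/r] = 39,025 × [(1+r)^56 − 1] / r = $7,264,106.43

$7,264,106.43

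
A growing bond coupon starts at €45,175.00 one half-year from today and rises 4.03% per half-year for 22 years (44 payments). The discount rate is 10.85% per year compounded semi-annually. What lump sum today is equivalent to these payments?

€1,436,232.27

Periodic rate r = 0.1085/2 per half-year; n is counted in half-years.
Growing ordinary annuity: PV = PMT₁ × [1 − ((1+g)/(1+r))^n] / (r − g) = 45,175 × [1 − ((1+0.0403)/(1+r))^44] / (r − 0.0403) = €1,436,232.27.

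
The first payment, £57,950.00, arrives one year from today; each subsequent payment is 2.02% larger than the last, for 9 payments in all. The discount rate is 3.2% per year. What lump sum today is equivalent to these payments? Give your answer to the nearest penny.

£482,869.94

Periodic rate r = 0.032 per year.
Growing ordinary annuity: PV = PMT₁ × [1 − ((1+g)/(1+r))^n] / (r − g) = 57,950 × [1 − ((1+0.0202)/(1+r))^9] / (r − 0.0202) = £482,869.94.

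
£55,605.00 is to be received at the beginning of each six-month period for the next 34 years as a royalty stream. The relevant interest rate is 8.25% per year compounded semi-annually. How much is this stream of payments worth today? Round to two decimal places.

£1,313,757.93

This is an annuity due: 68 payments of £55,605.00 at the beginning of each six-month period.
Periodic rate r = 0.0825/2 per half-year; n is counted in half-years.
PV = PMT × [(1 − (1+r)^−n)/r] × (1+r) = 55,605 × [1 − (1+r)^−68] / r × (1+r) = £1,313,757.93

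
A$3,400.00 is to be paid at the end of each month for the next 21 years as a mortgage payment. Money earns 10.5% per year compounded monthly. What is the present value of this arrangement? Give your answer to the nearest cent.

A$345,318.37

This is an ordinary annuity: 252 payments of A$3,400.00 at the end of each month.
Periodic rate r = 0.105/12 per month; n is counted in months.
PV = PMT × [(1 − (1+r)^−n)/r] = 3,400 × [1 − (1+r)^−252] / r = A$345,318.37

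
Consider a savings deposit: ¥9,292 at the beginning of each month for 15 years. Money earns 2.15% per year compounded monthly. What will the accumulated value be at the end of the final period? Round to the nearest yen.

¥1,975,217

This is an annuity due: 180 deposits of ¥9,292 at the beginning of each month.
Periodic rate r = 0.0215/12 per month; n is counted in months.
FV = PMT × [((1+r)^n − 1)/r] × (1+r) = 9,292 × [(1+r)^180 − 1] / r × (1+r) = ¥1,975,217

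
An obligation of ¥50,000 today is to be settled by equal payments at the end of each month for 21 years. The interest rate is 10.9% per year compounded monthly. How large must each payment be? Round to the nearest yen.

Level ordinary annuity; solve PV = PMT × [(1 − (1+r)^−n)/r] for PMT.
Periodic rate r = 0.109/12 per month; n is counted in months.
With n = 252: PMT = 50,000 / ([(1 − (1+r)^−n)/r]) = ¥506

¥506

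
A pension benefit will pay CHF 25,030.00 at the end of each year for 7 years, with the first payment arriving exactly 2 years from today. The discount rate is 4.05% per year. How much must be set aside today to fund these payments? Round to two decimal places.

Ordinary annuity of 7 payments, first payment at period 2.
Periodic rate r = 0.0405 per year.
The ordinary-annuity PV formula values the stream one period before the first payment (period 1); discount that back 1 periods:
PV₀ = 25,030 × [1 − (1+r)^−7] / r × (1+r)^−1 = CHF 144,117.47

CHF 144,117.47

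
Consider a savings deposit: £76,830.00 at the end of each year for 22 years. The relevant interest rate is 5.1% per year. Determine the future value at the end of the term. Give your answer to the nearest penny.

This is an ordinary annuity: 22 deposits of £76,830.00 at the end of each year.
Periodic rate r = 0.051 per year.
FV = PMT × [((1+r)^n − 1)/r] = 76,830 × [(1+r)^22 − 1] / r = £2,993,611.23

£2,993,611.23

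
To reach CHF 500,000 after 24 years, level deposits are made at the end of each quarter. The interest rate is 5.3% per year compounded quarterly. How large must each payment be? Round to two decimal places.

CHF 2,610.01

Level ordinary annuity; solve FV = PMT × [((1+r)^n − 1)/r] for PMT.
Periodic rate r = 0.053/4 per quarter; n is counted in quarters.
With n = 96: PMT = 500,000 / ([((1+r)^n − 1)/r]) = CHF 2,610.01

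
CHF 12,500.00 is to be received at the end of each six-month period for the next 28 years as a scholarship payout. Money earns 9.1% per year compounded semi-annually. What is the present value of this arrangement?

This is an ordinary annuity: 56 payments of CHF 12,500.00 at the end of each six-month period.
Periodic rate r = 0.091/2 per half-year; n is counted in half-years.
PV = PMT × [(1 − (1+r)^−n)/r] = 12,500 × [1 − (1+r)^−56] / r = CHF 251,987.26

CHF 251,987.26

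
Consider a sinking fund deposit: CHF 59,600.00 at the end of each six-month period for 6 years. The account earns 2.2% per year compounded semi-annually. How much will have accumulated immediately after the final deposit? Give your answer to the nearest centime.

CHF 760,096.12

This is an ordinary annuity: 12 deposits of CHF 59,600.00 at the end of each six-month period.
Periodic rate r = 0.022/2 per half-year; n is counted in half-years.
FV = PMT × [((1+r)^n − 1)/r] = 59,600 × [(1+r)^12 − 1] / r = CHF 760,096.12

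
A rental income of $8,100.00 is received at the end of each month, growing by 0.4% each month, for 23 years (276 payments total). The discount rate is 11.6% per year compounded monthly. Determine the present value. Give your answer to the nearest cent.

$1,127,048.55

Periodic rate r = 0.116/12 per month; n is counted in months.
Growing ordinary annuity: PV = PMT₁ × [1 − ((1+g)/(1+r))^n] / (r − g) = 8,100 × [1 − ((1+0.004)/(1+r))^276] / (r − 0.004) = $1,127,048.55.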